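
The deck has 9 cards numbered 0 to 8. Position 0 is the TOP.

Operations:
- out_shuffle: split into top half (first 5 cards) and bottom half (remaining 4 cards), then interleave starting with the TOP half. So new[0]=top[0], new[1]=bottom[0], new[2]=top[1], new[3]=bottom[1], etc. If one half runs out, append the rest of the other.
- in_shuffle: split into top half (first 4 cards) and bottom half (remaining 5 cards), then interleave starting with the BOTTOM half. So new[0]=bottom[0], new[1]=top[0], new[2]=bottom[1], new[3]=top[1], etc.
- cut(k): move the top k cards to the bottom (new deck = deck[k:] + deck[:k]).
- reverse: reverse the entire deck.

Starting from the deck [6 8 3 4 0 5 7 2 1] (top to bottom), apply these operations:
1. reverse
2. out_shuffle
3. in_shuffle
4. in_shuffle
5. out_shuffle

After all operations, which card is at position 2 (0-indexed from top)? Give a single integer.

Answer: 7

Derivation:
After op 1 (reverse): [1 2 7 5 0 4 3 8 6]
After op 2 (out_shuffle): [1 4 2 3 7 8 5 6 0]
After op 3 (in_shuffle): [7 1 8 4 5 2 6 3 0]
After op 4 (in_shuffle): [5 7 2 1 6 8 3 4 0]
After op 5 (out_shuffle): [5 8 7 3 2 4 1 0 6]
Position 2: card 7.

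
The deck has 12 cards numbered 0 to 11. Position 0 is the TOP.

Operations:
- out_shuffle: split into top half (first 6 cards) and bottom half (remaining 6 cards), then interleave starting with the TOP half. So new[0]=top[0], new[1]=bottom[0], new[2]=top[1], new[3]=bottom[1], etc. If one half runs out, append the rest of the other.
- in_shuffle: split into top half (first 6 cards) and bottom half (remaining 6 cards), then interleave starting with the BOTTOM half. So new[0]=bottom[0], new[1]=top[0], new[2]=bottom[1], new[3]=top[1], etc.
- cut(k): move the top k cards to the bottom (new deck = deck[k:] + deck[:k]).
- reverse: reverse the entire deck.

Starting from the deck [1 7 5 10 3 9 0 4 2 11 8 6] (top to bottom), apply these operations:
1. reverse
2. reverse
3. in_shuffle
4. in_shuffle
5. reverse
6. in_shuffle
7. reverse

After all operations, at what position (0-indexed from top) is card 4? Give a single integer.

Answer: 11

Derivation:
After op 1 (reverse): [6 8 11 2 4 0 9 3 10 5 7 1]
After op 2 (reverse): [1 7 5 10 3 9 0 4 2 11 8 6]
After op 3 (in_shuffle): [0 1 4 7 2 5 11 10 8 3 6 9]
After op 4 (in_shuffle): [11 0 10 1 8 4 3 7 6 2 9 5]
After op 5 (reverse): [5 9 2 6 7 3 4 8 1 10 0 11]
After op 6 (in_shuffle): [4 5 8 9 1 2 10 6 0 7 11 3]
After op 7 (reverse): [3 11 7 0 6 10 2 1 9 8 5 4]
Card 4 is at position 11.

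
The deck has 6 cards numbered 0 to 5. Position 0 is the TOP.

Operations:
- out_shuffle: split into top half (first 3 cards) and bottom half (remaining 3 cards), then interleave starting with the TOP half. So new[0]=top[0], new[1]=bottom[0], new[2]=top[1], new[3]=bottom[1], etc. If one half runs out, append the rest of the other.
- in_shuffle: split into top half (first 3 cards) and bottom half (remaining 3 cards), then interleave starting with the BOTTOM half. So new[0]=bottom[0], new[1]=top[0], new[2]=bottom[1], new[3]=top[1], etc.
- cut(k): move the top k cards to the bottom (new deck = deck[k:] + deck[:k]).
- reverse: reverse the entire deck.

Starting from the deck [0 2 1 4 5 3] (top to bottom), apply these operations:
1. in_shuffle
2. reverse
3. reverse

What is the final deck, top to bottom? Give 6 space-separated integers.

After op 1 (in_shuffle): [4 0 5 2 3 1]
After op 2 (reverse): [1 3 2 5 0 4]
After op 3 (reverse): [4 0 5 2 3 1]

Answer: 4 0 5 2 3 1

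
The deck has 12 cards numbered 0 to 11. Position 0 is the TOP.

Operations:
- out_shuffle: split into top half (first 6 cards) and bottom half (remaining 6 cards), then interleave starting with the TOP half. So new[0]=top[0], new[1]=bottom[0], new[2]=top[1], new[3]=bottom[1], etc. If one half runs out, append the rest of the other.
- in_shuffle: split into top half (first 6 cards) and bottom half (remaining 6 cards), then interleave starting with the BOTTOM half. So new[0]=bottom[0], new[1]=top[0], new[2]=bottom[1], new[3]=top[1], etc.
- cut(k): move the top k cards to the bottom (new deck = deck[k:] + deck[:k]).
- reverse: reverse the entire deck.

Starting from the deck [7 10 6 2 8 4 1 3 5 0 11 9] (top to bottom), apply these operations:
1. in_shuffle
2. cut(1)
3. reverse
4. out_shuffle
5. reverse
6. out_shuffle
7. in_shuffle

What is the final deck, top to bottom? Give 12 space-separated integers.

Answer: 11 7 4 5 10 2 0 9 8 3 1 6

Derivation:
After op 1 (in_shuffle): [1 7 3 10 5 6 0 2 11 8 9 4]
After op 2 (cut(1)): [7 3 10 5 6 0 2 11 8 9 4 1]
After op 3 (reverse): [1 4 9 8 11 2 0 6 5 10 3 7]
After op 4 (out_shuffle): [1 0 4 6 9 5 8 10 11 3 2 7]
After op 5 (reverse): [7 2 3 11 10 8 5 9 6 4 0 1]
After op 6 (out_shuffle): [7 5 2 9 3 6 11 4 10 0 8 1]
After op 7 (in_shuffle): [11 7 4 5 10 2 0 9 8 3 1 6]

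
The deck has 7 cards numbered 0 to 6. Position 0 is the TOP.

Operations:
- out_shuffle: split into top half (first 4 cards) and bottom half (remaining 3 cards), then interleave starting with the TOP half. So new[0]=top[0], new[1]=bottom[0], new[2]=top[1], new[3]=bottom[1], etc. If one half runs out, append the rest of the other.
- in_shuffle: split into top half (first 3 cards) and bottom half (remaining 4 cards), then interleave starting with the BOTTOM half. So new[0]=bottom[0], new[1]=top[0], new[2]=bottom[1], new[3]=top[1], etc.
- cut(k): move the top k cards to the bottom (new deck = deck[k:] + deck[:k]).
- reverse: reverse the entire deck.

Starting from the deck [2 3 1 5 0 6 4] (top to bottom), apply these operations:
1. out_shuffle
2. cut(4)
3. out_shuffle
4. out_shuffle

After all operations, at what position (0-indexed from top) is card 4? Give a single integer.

Answer: 4

Derivation:
After op 1 (out_shuffle): [2 0 3 6 1 4 5]
After op 2 (cut(4)): [1 4 5 2 0 3 6]
After op 3 (out_shuffle): [1 0 4 3 5 6 2]
After op 4 (out_shuffle): [1 5 0 6 4 2 3]
Card 4 is at position 4.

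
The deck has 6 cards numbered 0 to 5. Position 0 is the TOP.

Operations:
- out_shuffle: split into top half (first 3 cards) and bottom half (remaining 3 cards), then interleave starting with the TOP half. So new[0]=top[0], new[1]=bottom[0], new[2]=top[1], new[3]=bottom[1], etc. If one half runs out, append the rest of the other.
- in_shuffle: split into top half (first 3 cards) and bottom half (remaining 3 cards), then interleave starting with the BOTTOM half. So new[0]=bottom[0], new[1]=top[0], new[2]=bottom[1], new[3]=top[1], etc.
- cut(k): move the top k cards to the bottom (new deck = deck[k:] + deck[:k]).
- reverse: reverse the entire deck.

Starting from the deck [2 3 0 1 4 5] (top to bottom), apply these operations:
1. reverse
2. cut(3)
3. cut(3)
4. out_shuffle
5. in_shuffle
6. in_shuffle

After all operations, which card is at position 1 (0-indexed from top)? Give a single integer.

After op 1 (reverse): [5 4 1 0 3 2]
After op 2 (cut(3)): [0 3 2 5 4 1]
After op 3 (cut(3)): [5 4 1 0 3 2]
After op 4 (out_shuffle): [5 0 4 3 1 2]
After op 5 (in_shuffle): [3 5 1 0 2 4]
After op 6 (in_shuffle): [0 3 2 5 4 1]
Position 1: card 3.

Answer: 3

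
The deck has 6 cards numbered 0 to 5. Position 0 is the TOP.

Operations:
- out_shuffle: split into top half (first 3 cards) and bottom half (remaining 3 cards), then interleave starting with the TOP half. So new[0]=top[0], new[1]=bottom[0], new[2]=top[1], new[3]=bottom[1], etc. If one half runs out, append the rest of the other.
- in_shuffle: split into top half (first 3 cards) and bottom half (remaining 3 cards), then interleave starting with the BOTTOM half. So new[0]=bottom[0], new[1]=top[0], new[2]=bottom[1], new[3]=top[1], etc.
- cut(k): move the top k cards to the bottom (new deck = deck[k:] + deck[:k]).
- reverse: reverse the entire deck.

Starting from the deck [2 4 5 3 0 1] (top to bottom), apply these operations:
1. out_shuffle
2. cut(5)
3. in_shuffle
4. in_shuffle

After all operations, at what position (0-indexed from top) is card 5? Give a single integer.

Answer: 2

Derivation:
After op 1 (out_shuffle): [2 3 4 0 5 1]
After op 2 (cut(5)): [1 2 3 4 0 5]
After op 3 (in_shuffle): [4 1 0 2 5 3]
After op 4 (in_shuffle): [2 4 5 1 3 0]
Card 5 is at position 2.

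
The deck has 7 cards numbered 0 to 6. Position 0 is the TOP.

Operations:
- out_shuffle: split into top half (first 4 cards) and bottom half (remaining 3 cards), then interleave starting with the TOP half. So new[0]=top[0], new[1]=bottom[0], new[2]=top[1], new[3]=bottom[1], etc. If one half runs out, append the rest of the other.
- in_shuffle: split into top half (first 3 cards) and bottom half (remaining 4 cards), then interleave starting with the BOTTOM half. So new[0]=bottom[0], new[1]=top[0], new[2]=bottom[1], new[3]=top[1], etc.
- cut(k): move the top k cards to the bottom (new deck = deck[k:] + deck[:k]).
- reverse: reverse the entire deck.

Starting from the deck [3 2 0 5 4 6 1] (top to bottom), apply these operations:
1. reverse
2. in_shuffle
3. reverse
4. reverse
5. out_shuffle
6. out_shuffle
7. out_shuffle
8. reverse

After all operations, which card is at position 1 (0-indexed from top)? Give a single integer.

After op 1 (reverse): [1 6 4 5 0 2 3]
After op 2 (in_shuffle): [5 1 0 6 2 4 3]
After op 3 (reverse): [3 4 2 6 0 1 5]
After op 4 (reverse): [5 1 0 6 2 4 3]
After op 5 (out_shuffle): [5 2 1 4 0 3 6]
After op 6 (out_shuffle): [5 0 2 3 1 6 4]
After op 7 (out_shuffle): [5 1 0 6 2 4 3]
After op 8 (reverse): [3 4 2 6 0 1 5]
Position 1: card 4.

Answer: 4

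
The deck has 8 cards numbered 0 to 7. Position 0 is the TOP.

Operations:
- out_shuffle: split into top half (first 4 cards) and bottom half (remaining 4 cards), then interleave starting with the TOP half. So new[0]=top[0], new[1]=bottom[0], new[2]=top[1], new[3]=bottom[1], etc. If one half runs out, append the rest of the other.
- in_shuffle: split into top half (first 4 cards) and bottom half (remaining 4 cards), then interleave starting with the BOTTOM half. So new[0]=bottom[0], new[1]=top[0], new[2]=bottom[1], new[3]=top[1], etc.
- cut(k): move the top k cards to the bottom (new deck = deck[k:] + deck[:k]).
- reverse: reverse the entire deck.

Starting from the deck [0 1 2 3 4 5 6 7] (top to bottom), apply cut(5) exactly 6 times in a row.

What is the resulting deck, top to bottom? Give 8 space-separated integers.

After op 1 (cut(5)): [5 6 7 0 1 2 3 4]
After op 2 (cut(5)): [2 3 4 5 6 7 0 1]
After op 3 (cut(5)): [7 0 1 2 3 4 5 6]
After op 4 (cut(5)): [4 5 6 7 0 1 2 3]
After op 5 (cut(5)): [1 2 3 4 5 6 7 0]
After op 6 (cut(5)): [6 7 0 1 2 3 4 5]

Answer: 6 7 0 1 2 3 4 5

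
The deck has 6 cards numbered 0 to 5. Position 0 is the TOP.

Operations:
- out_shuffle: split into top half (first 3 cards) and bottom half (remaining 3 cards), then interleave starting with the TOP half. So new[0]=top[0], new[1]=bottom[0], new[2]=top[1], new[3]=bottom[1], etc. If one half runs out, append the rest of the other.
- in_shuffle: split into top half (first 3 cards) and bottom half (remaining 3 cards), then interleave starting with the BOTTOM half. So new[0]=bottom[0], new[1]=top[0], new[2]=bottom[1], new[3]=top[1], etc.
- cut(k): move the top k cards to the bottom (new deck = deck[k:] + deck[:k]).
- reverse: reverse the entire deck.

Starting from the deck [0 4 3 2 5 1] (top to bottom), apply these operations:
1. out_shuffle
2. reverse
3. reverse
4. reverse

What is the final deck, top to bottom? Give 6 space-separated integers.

After op 1 (out_shuffle): [0 2 4 5 3 1]
After op 2 (reverse): [1 3 5 4 2 0]
After op 3 (reverse): [0 2 4 5 3 1]
After op 4 (reverse): [1 3 5 4 2 0]

Answer: 1 3 5 4 2 0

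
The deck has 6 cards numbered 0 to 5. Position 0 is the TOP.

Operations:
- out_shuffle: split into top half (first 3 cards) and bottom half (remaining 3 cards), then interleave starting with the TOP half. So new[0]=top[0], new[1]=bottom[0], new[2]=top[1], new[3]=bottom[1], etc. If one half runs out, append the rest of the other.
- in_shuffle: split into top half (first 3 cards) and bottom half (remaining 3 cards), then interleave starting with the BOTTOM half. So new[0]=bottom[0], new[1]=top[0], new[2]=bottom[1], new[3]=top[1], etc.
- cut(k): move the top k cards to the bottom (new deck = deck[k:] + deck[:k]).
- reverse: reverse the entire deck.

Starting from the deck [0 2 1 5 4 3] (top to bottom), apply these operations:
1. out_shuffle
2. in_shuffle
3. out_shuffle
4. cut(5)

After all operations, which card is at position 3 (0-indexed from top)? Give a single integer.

After op 1 (out_shuffle): [0 5 2 4 1 3]
After op 2 (in_shuffle): [4 0 1 5 3 2]
After op 3 (out_shuffle): [4 5 0 3 1 2]
After op 4 (cut(5)): [2 4 5 0 3 1]
Position 3: card 0.

Answer: 0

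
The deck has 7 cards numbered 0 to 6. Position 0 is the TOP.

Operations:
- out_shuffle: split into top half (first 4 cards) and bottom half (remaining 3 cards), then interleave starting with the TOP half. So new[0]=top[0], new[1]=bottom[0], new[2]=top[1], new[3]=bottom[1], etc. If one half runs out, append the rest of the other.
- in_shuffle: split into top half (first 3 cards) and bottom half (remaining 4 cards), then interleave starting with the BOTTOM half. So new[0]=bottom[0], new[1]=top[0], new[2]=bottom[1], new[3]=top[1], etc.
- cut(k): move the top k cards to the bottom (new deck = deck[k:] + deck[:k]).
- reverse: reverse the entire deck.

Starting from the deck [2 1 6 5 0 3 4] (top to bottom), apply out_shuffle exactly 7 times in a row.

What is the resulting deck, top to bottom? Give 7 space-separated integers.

After op 1 (out_shuffle): [2 0 1 3 6 4 5]
After op 2 (out_shuffle): [2 6 0 4 1 5 3]
After op 3 (out_shuffle): [2 1 6 5 0 3 4]
After op 4 (out_shuffle): [2 0 1 3 6 4 5]
After op 5 (out_shuffle): [2 6 0 4 1 5 3]
After op 6 (out_shuffle): [2 1 6 5 0 3 4]
After op 7 (out_shuffle): [2 0 1 3 6 4 5]

Answer: 2 0 1 3 6 4 5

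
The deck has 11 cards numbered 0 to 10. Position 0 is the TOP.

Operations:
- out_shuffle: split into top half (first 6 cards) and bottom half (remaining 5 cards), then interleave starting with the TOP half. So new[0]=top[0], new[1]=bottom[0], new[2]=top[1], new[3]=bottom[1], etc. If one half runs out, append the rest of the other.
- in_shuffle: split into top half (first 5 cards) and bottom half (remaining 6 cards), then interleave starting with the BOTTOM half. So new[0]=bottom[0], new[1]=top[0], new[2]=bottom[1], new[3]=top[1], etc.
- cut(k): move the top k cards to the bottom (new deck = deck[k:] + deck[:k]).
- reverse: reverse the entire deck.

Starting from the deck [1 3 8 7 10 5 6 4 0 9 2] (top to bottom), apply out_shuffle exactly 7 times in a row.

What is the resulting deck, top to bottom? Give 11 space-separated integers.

After op 1 (out_shuffle): [1 6 3 4 8 0 7 9 10 2 5]
After op 2 (out_shuffle): [1 7 6 9 3 10 4 2 8 5 0]
After op 3 (out_shuffle): [1 4 7 2 6 8 9 5 3 0 10]
After op 4 (out_shuffle): [1 9 4 5 7 3 2 0 6 10 8]
After op 5 (out_shuffle): [1 2 9 0 4 6 5 10 7 8 3]
After op 6 (out_shuffle): [1 5 2 10 9 7 0 8 4 3 6]
After op 7 (out_shuffle): [1 0 5 8 2 4 10 3 9 6 7]

Answer: 1 0 5 8 2 4 10 3 9 6 7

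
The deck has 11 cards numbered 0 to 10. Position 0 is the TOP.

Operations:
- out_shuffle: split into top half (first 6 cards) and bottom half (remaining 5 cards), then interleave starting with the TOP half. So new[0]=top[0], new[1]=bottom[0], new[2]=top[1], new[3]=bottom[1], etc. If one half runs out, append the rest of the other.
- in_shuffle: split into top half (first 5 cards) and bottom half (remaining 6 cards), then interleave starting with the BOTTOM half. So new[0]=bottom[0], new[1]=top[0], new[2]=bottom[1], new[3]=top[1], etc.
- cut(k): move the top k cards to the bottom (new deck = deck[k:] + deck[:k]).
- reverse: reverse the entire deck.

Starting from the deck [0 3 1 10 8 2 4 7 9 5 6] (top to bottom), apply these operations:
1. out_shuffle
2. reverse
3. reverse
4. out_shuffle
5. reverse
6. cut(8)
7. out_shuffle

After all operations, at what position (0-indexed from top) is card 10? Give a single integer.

Answer: 2

Derivation:
After op 1 (out_shuffle): [0 4 3 7 1 9 10 5 8 6 2]
After op 2 (reverse): [2 6 8 5 10 9 1 7 3 4 0]
After op 3 (reverse): [0 4 3 7 1 9 10 5 8 6 2]
After op 4 (out_shuffle): [0 10 4 5 3 8 7 6 1 2 9]
After op 5 (reverse): [9 2 1 6 7 8 3 5 4 10 0]
After op 6 (cut(8)): [4 10 0 9 2 1 6 7 8 3 5]
After op 7 (out_shuffle): [4 6 10 7 0 8 9 3 2 5 1]
Card 10 is at position 2.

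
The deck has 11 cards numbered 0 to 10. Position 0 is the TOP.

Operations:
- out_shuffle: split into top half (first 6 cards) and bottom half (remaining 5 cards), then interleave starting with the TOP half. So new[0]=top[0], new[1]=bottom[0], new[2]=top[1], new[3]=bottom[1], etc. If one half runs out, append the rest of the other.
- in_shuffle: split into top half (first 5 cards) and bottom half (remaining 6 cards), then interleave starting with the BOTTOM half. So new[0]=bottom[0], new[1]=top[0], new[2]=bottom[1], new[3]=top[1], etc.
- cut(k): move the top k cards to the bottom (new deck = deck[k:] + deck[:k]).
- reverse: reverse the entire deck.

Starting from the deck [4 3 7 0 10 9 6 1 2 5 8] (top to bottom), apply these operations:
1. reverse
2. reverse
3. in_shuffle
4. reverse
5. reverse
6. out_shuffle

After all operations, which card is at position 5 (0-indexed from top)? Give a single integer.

Answer: 5

Derivation:
After op 1 (reverse): [8 5 2 1 6 9 10 0 7 3 4]
After op 2 (reverse): [4 3 7 0 10 9 6 1 2 5 8]
After op 3 (in_shuffle): [9 4 6 3 1 7 2 0 5 10 8]
After op 4 (reverse): [8 10 5 0 2 7 1 3 6 4 9]
After op 5 (reverse): [9 4 6 3 1 7 2 0 5 10 8]
After op 6 (out_shuffle): [9 2 4 0 6 5 3 10 1 8 7]
Position 5: card 5.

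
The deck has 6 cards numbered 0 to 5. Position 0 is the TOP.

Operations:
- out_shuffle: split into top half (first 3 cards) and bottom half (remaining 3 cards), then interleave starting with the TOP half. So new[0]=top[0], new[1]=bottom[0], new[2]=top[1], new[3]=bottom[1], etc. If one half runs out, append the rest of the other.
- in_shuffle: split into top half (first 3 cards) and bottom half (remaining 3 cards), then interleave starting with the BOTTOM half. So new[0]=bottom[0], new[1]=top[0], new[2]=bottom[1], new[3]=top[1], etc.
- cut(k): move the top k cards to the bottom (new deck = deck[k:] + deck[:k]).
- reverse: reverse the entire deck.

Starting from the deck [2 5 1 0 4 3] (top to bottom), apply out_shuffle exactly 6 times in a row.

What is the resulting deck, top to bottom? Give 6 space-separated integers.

Answer: 2 4 0 1 5 3

Derivation:
After op 1 (out_shuffle): [2 0 5 4 1 3]
After op 2 (out_shuffle): [2 4 0 1 5 3]
After op 3 (out_shuffle): [2 1 4 5 0 3]
After op 4 (out_shuffle): [2 5 1 0 4 3]
After op 5 (out_shuffle): [2 0 5 4 1 3]
After op 6 (out_shuffle): [2 4 0 1 5 3]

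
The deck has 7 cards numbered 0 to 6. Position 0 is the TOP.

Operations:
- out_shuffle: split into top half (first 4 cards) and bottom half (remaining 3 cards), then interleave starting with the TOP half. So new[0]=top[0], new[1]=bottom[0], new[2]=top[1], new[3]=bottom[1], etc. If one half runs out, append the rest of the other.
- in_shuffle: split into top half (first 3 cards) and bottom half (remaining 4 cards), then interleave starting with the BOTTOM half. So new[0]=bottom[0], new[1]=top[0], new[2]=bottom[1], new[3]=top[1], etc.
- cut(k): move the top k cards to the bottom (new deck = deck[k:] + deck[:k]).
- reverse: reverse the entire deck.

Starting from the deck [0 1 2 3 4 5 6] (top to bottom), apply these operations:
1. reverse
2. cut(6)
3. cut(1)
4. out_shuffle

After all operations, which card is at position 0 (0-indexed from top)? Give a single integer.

After op 1 (reverse): [6 5 4 3 2 1 0]
After op 2 (cut(6)): [0 6 5 4 3 2 1]
After op 3 (cut(1)): [6 5 4 3 2 1 0]
After op 4 (out_shuffle): [6 2 5 1 4 0 3]
Position 0: card 6.

Answer: 6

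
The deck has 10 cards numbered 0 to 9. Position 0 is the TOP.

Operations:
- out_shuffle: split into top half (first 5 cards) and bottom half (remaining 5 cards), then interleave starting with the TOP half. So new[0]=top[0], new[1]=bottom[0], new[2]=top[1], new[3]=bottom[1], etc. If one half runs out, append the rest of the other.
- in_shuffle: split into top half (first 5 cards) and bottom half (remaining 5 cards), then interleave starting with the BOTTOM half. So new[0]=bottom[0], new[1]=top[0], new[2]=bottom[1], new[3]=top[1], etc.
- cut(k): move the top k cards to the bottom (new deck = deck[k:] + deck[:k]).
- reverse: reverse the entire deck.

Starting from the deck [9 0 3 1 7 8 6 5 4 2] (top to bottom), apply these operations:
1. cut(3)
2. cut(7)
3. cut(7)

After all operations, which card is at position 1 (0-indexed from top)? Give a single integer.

Answer: 4

Derivation:
After op 1 (cut(3)): [1 7 8 6 5 4 2 9 0 3]
After op 2 (cut(7)): [9 0 3 1 7 8 6 5 4 2]
After op 3 (cut(7)): [5 4 2 9 0 3 1 7 8 6]
Position 1: card 4.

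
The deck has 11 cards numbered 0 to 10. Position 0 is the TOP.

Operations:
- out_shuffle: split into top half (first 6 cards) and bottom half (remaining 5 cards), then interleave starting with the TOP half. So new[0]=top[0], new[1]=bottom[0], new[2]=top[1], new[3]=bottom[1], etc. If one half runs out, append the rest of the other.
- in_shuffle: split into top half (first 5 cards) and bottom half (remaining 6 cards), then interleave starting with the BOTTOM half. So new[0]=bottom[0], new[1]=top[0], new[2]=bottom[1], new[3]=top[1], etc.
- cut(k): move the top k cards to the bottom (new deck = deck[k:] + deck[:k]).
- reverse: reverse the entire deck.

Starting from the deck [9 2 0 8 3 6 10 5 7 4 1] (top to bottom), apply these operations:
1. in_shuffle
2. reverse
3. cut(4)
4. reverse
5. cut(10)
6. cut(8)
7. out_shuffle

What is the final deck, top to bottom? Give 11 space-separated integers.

Answer: 2 3 5 1 0 6 7 9 8 10 4

Derivation:
After op 1 (in_shuffle): [6 9 10 2 5 0 7 8 4 3 1]
After op 2 (reverse): [1 3 4 8 7 0 5 2 10 9 6]
After op 3 (cut(4)): [7 0 5 2 10 9 6 1 3 4 8]
After op 4 (reverse): [8 4 3 1 6 9 10 2 5 0 7]
After op 5 (cut(10)): [7 8 4 3 1 6 9 10 2 5 0]
After op 6 (cut(8)): [2 5 0 7 8 4 3 1 6 9 10]
After op 7 (out_shuffle): [2 3 5 1 0 6 7 9 8 10 4]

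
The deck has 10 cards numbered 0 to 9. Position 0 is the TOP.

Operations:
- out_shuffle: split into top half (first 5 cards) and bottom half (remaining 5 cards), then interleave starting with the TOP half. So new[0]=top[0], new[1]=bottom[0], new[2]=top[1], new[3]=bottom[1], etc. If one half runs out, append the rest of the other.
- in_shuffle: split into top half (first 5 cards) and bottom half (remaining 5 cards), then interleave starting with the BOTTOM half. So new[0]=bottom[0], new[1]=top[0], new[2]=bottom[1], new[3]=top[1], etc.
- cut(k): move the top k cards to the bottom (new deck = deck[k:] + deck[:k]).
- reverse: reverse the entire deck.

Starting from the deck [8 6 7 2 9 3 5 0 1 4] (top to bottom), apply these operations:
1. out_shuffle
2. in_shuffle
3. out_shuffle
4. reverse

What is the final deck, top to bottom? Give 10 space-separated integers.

Answer: 7 1 4 3 5 2 9 8 6 0

Derivation:
After op 1 (out_shuffle): [8 3 6 5 7 0 2 1 9 4]
After op 2 (in_shuffle): [0 8 2 3 1 6 9 5 4 7]
After op 3 (out_shuffle): [0 6 8 9 2 5 3 4 1 7]
After op 4 (reverse): [7 1 4 3 5 2 9 8 6 0]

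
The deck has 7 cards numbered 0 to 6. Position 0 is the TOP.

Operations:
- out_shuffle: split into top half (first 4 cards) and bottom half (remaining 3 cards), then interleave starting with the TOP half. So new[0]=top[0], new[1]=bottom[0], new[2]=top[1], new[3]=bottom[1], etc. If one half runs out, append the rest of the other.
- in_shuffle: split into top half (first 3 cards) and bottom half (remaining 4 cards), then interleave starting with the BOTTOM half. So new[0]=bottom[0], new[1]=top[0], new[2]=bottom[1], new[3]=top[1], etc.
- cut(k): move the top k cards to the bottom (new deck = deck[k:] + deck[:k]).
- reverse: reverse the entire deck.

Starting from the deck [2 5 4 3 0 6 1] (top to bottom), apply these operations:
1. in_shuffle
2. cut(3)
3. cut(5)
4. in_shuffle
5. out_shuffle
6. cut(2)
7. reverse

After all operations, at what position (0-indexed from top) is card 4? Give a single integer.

Answer: 4

Derivation:
After op 1 (in_shuffle): [3 2 0 5 6 4 1]
After op 2 (cut(3)): [5 6 4 1 3 2 0]
After op 3 (cut(5)): [2 0 5 6 4 1 3]
After op 4 (in_shuffle): [6 2 4 0 1 5 3]
After op 5 (out_shuffle): [6 1 2 5 4 3 0]
After op 6 (cut(2)): [2 5 4 3 0 6 1]
After op 7 (reverse): [1 6 0 3 4 5 2]
Card 4 is at position 4.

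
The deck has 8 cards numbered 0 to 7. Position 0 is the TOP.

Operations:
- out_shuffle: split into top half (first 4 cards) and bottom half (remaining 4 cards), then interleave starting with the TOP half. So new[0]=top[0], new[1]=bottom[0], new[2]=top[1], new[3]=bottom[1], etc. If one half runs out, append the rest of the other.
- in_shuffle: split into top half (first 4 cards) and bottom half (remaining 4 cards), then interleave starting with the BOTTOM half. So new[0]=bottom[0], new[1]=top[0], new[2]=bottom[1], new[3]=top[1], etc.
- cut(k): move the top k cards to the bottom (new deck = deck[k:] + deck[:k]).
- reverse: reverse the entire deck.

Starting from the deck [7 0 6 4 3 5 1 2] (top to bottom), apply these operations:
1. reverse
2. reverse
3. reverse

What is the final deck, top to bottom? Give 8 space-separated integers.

Answer: 2 1 5 3 4 6 0 7

Derivation:
After op 1 (reverse): [2 1 5 3 4 6 0 7]
After op 2 (reverse): [7 0 6 4 3 5 1 2]
After op 3 (reverse): [2 1 5 3 4 6 0 7]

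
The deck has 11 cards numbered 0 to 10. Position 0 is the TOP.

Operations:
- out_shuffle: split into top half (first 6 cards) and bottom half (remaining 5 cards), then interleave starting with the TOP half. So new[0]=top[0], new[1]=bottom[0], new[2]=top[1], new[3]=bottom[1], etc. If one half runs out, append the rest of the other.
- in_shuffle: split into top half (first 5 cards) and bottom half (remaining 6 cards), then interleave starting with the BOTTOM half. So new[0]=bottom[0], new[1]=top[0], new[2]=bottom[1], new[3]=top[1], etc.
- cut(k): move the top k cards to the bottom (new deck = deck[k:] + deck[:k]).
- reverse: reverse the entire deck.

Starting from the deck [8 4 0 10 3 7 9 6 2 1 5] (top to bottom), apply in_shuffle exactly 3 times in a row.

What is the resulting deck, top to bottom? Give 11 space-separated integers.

After op 1 (in_shuffle): [7 8 9 4 6 0 2 10 1 3 5]
After op 2 (in_shuffle): [0 7 2 8 10 9 1 4 3 6 5]
After op 3 (in_shuffle): [9 0 1 7 4 2 3 8 6 10 5]

Answer: 9 0 1 7 4 2 3 8 6 10 5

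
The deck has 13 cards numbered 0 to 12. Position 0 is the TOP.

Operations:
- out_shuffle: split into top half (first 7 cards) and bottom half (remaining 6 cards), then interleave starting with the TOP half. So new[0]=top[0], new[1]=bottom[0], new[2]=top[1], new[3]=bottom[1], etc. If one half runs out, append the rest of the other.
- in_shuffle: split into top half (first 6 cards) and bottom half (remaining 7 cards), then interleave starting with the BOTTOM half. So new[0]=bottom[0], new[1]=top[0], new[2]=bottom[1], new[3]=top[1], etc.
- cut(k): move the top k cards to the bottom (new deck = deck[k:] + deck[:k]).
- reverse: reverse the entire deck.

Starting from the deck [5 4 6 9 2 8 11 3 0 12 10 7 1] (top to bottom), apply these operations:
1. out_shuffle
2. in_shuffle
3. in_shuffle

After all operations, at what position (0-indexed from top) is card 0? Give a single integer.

After op 1 (out_shuffle): [5 3 4 0 6 12 9 10 2 7 8 1 11]
After op 2 (in_shuffle): [9 5 10 3 2 4 7 0 8 6 1 12 11]
After op 3 (in_shuffle): [7 9 0 5 8 10 6 3 1 2 12 4 11]
Card 0 is at position 2.

Answer: 2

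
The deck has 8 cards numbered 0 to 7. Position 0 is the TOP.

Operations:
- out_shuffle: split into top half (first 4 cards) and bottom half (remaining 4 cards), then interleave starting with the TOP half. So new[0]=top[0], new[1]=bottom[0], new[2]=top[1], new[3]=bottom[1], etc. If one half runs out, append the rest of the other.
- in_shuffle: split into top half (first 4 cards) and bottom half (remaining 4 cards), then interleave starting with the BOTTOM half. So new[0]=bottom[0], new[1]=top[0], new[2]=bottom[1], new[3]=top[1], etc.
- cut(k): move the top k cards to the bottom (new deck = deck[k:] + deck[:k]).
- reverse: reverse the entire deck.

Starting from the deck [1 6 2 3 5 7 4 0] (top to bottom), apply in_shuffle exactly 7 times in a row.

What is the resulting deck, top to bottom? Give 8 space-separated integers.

Answer: 5 1 7 6 4 2 0 3

Derivation:
After op 1 (in_shuffle): [5 1 7 6 4 2 0 3]
After op 2 (in_shuffle): [4 5 2 1 0 7 3 6]
After op 3 (in_shuffle): [0 4 7 5 3 2 6 1]
After op 4 (in_shuffle): [3 0 2 4 6 7 1 5]
After op 5 (in_shuffle): [6 3 7 0 1 2 5 4]
After op 6 (in_shuffle): [1 6 2 3 5 7 4 0]
After op 7 (in_shuffle): [5 1 7 6 4 2 0 3]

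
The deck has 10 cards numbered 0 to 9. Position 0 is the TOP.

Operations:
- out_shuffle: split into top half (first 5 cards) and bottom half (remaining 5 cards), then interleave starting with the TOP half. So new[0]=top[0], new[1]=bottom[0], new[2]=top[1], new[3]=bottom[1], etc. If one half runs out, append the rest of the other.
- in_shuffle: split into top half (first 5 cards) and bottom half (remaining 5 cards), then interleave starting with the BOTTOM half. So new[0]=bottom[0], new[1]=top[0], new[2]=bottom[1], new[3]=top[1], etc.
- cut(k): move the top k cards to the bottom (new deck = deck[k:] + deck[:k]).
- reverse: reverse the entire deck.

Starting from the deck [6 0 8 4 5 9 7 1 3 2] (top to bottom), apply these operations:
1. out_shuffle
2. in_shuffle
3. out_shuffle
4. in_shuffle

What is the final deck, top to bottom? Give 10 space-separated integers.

After op 1 (out_shuffle): [6 9 0 7 8 1 4 3 5 2]
After op 2 (in_shuffle): [1 6 4 9 3 0 5 7 2 8]
After op 3 (out_shuffle): [1 0 6 5 4 7 9 2 3 8]
After op 4 (in_shuffle): [7 1 9 0 2 6 3 5 8 4]

Answer: 7 1 9 0 2 6 3 5 8 4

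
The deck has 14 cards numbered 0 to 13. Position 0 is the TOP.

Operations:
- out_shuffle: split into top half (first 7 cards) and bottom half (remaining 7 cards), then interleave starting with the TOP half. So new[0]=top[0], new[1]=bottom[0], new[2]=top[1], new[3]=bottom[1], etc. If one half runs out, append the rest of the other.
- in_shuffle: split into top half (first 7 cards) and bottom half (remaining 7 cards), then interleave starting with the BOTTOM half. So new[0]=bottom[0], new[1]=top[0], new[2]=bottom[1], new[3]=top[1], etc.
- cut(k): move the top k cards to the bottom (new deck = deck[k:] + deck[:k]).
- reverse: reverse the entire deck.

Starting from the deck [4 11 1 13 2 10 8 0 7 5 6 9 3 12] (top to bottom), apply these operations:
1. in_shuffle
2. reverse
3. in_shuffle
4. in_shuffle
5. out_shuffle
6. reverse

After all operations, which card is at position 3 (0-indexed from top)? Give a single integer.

After op 1 (in_shuffle): [0 4 7 11 5 1 6 13 9 2 3 10 12 8]
After op 2 (reverse): [8 12 10 3 2 9 13 6 1 5 11 7 4 0]
After op 3 (in_shuffle): [6 8 1 12 5 10 11 3 7 2 4 9 0 13]
After op 4 (in_shuffle): [3 6 7 8 2 1 4 12 9 5 0 10 13 11]
After op 5 (out_shuffle): [3 12 6 9 7 5 8 0 2 10 1 13 4 11]
After op 6 (reverse): [11 4 13 1 10 2 0 8 5 7 9 6 12 3]
Position 3: card 1.

Answer: 1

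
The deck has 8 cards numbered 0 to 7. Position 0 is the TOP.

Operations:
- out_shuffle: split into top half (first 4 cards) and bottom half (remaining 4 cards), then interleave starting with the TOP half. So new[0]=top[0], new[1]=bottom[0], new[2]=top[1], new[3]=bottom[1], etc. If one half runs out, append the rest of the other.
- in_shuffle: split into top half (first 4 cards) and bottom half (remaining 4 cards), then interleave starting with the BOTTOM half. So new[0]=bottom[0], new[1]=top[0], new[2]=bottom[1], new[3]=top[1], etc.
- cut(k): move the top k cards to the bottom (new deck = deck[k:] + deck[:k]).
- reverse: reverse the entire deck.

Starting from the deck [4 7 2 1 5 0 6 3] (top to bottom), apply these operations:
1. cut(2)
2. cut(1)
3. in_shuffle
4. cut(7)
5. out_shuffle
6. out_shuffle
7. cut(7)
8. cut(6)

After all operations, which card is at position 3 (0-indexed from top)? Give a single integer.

Answer: 6

Derivation:
After op 1 (cut(2)): [2 1 5 0 6 3 4 7]
After op 2 (cut(1)): [1 5 0 6 3 4 7 2]
After op 3 (in_shuffle): [3 1 4 5 7 0 2 6]
After op 4 (cut(7)): [6 3 1 4 5 7 0 2]
After op 5 (out_shuffle): [6 5 3 7 1 0 4 2]
After op 6 (out_shuffle): [6 1 5 0 3 4 7 2]
After op 7 (cut(7)): [2 6 1 5 0 3 4 7]
After op 8 (cut(6)): [4 7 2 6 1 5 0 3]
Position 3: card 6.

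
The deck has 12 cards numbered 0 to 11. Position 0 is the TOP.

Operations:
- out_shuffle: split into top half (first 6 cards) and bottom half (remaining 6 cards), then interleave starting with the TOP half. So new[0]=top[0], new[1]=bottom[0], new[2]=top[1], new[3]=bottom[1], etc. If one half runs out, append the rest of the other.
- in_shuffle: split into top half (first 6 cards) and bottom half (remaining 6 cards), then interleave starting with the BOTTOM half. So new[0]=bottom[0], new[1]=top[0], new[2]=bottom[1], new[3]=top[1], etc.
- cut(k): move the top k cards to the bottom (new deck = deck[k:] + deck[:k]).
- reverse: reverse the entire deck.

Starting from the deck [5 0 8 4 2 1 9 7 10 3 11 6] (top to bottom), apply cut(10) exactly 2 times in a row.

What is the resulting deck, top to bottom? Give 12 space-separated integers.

After op 1 (cut(10)): [11 6 5 0 8 4 2 1 9 7 10 3]
After op 2 (cut(10)): [10 3 11 6 5 0 8 4 2 1 9 7]

Answer: 10 3 11 6 5 0 8 4 2 1 9 7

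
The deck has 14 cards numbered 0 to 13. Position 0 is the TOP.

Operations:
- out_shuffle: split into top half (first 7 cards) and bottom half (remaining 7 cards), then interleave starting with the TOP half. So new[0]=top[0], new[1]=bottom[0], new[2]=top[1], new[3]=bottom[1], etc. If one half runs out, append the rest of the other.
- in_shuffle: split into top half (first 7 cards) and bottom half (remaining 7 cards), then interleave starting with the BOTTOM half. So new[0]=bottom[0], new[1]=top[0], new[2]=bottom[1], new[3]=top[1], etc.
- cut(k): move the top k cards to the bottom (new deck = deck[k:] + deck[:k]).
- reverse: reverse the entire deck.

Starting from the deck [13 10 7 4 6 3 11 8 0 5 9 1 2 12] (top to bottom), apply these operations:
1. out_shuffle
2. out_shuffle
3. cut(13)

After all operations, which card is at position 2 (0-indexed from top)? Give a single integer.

Answer: 9

Derivation:
After op 1 (out_shuffle): [13 8 10 0 7 5 4 9 6 1 3 2 11 12]
After op 2 (out_shuffle): [13 9 8 6 10 1 0 3 7 2 5 11 4 12]
After op 3 (cut(13)): [12 13 9 8 6 10 1 0 3 7 2 5 11 4]
Position 2: card 9.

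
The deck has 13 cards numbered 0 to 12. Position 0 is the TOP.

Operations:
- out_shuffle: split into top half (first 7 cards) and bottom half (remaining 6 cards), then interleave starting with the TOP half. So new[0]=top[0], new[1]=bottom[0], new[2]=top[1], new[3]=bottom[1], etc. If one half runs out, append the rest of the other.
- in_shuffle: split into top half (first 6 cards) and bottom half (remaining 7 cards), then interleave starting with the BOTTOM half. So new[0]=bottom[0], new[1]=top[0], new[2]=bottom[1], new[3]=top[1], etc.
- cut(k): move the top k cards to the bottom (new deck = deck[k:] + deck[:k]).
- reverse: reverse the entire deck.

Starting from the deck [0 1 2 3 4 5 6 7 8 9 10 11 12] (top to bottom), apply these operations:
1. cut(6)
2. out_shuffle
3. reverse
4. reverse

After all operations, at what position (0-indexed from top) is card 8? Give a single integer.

Answer: 4

Derivation:
After op 1 (cut(6)): [6 7 8 9 10 11 12 0 1 2 3 4 5]
After op 2 (out_shuffle): [6 0 7 1 8 2 9 3 10 4 11 5 12]
After op 3 (reverse): [12 5 11 4 10 3 9 2 8 1 7 0 6]
After op 4 (reverse): [6 0 7 1 8 2 9 3 10 4 11 5 12]
Card 8 is at position 4.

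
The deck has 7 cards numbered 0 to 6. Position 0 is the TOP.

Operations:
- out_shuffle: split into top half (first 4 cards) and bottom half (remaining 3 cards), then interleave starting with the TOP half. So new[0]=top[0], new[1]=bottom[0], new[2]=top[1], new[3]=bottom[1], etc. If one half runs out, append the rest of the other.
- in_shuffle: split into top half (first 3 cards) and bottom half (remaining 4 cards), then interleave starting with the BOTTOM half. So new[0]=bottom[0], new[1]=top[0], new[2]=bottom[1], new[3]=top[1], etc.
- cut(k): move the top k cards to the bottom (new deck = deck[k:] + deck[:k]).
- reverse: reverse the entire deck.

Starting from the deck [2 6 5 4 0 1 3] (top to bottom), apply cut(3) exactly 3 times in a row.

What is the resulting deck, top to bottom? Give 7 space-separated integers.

After op 1 (cut(3)): [4 0 1 3 2 6 5]
After op 2 (cut(3)): [3 2 6 5 4 0 1]
After op 3 (cut(3)): [5 4 0 1 3 2 6]

Answer: 5 4 0 1 3 2 6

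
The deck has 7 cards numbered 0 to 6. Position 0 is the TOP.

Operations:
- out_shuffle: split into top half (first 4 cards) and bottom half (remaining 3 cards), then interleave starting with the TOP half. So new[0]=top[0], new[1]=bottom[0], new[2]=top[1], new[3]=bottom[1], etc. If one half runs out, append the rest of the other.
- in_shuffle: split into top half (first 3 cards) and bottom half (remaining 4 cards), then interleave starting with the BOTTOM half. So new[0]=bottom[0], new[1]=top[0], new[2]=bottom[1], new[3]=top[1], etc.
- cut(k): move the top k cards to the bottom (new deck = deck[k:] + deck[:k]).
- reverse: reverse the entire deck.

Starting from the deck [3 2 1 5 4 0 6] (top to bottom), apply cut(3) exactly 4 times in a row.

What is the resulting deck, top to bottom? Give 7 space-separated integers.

After op 1 (cut(3)): [5 4 0 6 3 2 1]
After op 2 (cut(3)): [6 3 2 1 5 4 0]
After op 3 (cut(3)): [1 5 4 0 6 3 2]
After op 4 (cut(3)): [0 6 3 2 1 5 4]

Answer: 0 6 3 2 1 5 4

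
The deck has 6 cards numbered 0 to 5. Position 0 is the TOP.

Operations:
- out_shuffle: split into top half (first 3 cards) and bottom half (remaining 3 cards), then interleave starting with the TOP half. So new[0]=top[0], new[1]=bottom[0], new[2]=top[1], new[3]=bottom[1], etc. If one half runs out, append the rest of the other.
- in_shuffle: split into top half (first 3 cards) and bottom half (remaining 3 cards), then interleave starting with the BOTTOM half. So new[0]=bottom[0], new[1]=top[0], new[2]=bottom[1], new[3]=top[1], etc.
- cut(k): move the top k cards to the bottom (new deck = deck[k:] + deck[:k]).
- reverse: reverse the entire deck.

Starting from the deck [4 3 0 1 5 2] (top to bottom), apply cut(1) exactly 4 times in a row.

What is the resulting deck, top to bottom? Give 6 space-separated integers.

Answer: 5 2 4 3 0 1

Derivation:
After op 1 (cut(1)): [3 0 1 5 2 4]
After op 2 (cut(1)): [0 1 5 2 4 3]
After op 3 (cut(1)): [1 5 2 4 3 0]
After op 4 (cut(1)): [5 2 4 3 0 1]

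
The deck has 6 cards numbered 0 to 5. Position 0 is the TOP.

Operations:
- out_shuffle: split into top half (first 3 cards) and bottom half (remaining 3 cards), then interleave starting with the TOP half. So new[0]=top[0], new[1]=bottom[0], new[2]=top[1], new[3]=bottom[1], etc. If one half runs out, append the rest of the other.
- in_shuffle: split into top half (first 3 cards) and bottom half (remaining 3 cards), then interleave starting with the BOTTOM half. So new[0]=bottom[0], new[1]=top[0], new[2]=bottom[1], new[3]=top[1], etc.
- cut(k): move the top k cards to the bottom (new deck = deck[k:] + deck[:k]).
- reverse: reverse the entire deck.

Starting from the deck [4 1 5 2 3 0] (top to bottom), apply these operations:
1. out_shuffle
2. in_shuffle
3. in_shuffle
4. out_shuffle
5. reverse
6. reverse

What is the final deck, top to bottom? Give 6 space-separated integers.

After op 1 (out_shuffle): [4 2 1 3 5 0]
After op 2 (in_shuffle): [3 4 5 2 0 1]
After op 3 (in_shuffle): [2 3 0 4 1 5]
After op 4 (out_shuffle): [2 4 3 1 0 5]
After op 5 (reverse): [5 0 1 3 4 2]
After op 6 (reverse): [2 4 3 1 0 5]

Answer: 2 4 3 1 0 5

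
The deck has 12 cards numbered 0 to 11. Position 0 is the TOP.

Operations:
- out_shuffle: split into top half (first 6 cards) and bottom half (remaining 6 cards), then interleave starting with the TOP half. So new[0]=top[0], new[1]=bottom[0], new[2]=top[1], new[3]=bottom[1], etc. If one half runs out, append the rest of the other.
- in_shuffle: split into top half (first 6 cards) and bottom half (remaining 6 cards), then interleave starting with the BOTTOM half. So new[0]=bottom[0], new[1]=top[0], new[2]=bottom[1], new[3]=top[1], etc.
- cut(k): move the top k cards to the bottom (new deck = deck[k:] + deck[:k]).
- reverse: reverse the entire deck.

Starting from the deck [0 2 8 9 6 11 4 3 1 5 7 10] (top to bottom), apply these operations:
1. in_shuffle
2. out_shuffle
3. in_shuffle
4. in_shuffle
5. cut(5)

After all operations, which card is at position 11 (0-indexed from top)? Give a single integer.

Answer: 8

Derivation:
After op 1 (in_shuffle): [4 0 3 2 1 8 5 9 7 6 10 11]
After op 2 (out_shuffle): [4 5 0 9 3 7 2 6 1 10 8 11]
After op 3 (in_shuffle): [2 4 6 5 1 0 10 9 8 3 11 7]
After op 4 (in_shuffle): [10 2 9 4 8 6 3 5 11 1 7 0]
After op 5 (cut(5)): [6 3 5 11 1 7 0 10 2 9 4 8]
Position 11: card 8.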